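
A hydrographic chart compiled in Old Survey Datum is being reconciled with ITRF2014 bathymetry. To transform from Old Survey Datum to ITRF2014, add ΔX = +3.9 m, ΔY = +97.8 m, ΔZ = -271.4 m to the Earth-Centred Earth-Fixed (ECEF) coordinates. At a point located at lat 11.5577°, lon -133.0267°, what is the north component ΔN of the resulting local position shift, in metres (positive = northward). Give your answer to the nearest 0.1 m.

ΔN = -251.0 m

The local north axis is (−sin φ cos λ, −sin φ sin λ, cos φ), giving ΔN = 0.533 + 14.324 − 265.897 = -251.04 m.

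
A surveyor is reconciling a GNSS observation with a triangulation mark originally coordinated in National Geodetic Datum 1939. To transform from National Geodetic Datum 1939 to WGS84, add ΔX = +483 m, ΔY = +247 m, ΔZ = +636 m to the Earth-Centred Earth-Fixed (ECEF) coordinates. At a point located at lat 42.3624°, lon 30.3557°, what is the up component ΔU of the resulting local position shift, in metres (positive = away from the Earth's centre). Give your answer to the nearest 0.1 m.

ΔU = 828.7 m

At φ = 42.3624°, λ = 30.3557°: sin φ = 0.673818, cos φ = 0.738898, sin λ = 0.505367, cos λ = 0.862905.
ΔU = cos φ cos λ·ΔX + cos φ sin λ·ΔY + sin φ·ΔZ = (0.738898)(0.862905)(483) + (0.738898)(0.505367)(247) + (0.673818)(636) = 828.74 m.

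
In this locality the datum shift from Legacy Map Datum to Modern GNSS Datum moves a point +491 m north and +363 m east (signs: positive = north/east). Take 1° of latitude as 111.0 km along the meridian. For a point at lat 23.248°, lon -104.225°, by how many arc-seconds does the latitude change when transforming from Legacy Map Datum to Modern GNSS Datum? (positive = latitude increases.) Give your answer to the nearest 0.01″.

1° of latitude = 111.0 km, so Δφ = 491.0 / 111000 = 0.0044234° = 15.924″.

Δφ = 15.92″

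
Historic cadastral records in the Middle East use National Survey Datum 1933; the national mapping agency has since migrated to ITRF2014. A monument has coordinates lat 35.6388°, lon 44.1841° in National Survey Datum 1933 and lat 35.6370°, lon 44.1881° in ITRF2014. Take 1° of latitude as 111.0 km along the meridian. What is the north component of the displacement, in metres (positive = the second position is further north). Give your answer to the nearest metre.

Δφ = 35.6370° − 35.6388° = -0.0018°; Δλ = 44.1881° − 44.1841° = +0.0040°.
ΔN = Δφ × 111000 = -199.8 m; ΔE = Δλ × 111000 × cos(35.6388°) = +0.0040 × 111000 × 0.812706 = 360.8 m.

ΔN = -200 m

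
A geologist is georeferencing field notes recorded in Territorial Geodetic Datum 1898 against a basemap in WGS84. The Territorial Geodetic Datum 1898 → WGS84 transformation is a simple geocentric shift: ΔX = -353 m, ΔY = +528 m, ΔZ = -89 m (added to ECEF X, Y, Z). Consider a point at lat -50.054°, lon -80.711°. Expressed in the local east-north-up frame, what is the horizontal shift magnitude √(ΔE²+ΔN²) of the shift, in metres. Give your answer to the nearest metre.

565 m

At φ = -50.054°, λ = -80.711°: sin φ = -0.766650, cos φ = 0.642065, sin λ = -0.986887, cos λ = 0.161414.
ΔE = −sin λ·ΔX + cos λ·ΔY = −(-0.986887)·(-353) + (0.161414)·(528) = -263.14 m.
ΔN = −sin φ cos λ·ΔX − sin φ sin λ·ΔY + cos φ·ΔZ = −(-0.766650)(0.161414)(-353) − (-0.766650)(-0.986887)(528) + (0.642065)(-89) = -500.31 m.
Horizontal magnitude = √(ΔE² + ΔN²) = √((-263.14)² + (-500.31)²) = 565.29 m.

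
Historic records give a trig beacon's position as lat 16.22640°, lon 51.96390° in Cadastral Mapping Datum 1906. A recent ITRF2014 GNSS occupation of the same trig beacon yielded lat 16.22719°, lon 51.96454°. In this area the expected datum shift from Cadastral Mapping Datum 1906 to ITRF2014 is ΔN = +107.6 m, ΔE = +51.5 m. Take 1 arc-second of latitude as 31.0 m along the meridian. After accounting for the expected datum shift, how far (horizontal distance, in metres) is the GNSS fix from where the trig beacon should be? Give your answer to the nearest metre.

Observed coordinate differences: Δφ = +0.00079°, Δλ = +0.00064°.
Converting to metres (1° lat = 111600 m, cos φ = 0.960165): observed ΔN = 88.2 m, observed ΔE = 68.6 m.
Subtracting the expected shift leaves a residual of 88.2 − (107.6) = -19.4 m north and 68.6 − (51.5) = 17.1 m east.
Residual distance = √((-19.4)² + 17.1²) = 25.9 m.

26 m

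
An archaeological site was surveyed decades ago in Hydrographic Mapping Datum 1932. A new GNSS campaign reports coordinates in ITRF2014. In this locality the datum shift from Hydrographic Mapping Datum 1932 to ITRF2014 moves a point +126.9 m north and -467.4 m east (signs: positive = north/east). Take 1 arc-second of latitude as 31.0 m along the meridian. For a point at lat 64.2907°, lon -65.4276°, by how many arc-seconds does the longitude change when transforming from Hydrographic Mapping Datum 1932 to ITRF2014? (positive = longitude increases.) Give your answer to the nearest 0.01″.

Δλ = -34.76″

At latitude 64.2907°, cos φ = 0.433805.
1″ of longitude at this latitude = 31.00 × cos φ = 13.4480 m, so Δλ = -467.4 / 13.4480 = -34.756″.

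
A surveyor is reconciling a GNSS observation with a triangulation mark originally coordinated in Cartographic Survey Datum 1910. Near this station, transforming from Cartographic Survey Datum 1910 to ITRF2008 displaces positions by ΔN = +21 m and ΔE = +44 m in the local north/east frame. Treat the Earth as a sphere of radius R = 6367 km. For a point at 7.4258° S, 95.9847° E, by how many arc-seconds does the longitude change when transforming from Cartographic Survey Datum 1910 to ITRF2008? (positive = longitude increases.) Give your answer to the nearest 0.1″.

At latitude -7.4258°, cos φ = 0.991613.
One radian of longitude at latitude φ spans R cos φ, so Δλ = ΔE / (R cos φ) = 44.0 / (6367000 × 0.991613) = 6.9691e-06 rad = 1.437″.

Δλ = 1.4″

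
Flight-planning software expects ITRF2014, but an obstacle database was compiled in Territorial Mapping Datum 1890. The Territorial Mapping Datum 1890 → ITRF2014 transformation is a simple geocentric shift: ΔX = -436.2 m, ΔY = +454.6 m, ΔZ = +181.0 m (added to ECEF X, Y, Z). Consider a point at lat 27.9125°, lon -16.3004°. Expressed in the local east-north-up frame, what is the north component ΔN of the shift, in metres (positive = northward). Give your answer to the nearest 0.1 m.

At φ = 27.9125°, λ = -16.3004°: sin φ = 0.468123, cos φ = 0.883664, sin λ = -0.280673, cos λ = 0.959803.
ΔN = −sin φ cos λ·ΔX − sin φ sin λ·ΔY + cos φ·ΔZ = −(0.468123)(0.959803)(-436.2) − (0.468123)(-0.280673)(454.6) + (0.883664)(181.0) = 415.66 m.

ΔN = 415.7 m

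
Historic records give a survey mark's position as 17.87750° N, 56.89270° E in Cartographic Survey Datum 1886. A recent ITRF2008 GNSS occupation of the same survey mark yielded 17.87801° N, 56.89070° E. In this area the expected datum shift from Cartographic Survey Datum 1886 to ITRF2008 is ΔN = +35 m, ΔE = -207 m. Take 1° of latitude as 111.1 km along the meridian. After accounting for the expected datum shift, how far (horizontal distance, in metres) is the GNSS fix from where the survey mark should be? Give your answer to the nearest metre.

Observed coordinate differences: Δφ = +0.00051°, Δλ = -0.00200°.
Converting to metres (1° lat = 111100 m, cos φ = 0.951715): observed ΔN = 56.7 m, observed ΔE = -211.5 m.
Subtracting the expected shift leaves a residual of 56.7 − (35) = 21.7 m north and -211.5 − (-207) = -4.5 m east.
Residual distance = √(21.7² + (-4.5)²) = 22.1 m.

22 m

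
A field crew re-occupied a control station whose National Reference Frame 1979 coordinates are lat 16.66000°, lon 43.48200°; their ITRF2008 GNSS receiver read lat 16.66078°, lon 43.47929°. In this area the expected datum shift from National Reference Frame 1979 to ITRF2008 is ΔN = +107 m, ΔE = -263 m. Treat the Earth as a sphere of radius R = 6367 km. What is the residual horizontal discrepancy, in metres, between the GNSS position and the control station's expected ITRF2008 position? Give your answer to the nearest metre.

Observed coordinate differences: Δφ = +0.00078°, Δλ = -0.00271°.
Converting to metres (1° lat = 111125 m, cos φ = 0.958023): observed ΔN = 86.7 m, observed ΔE = -288.5 m.
Subtracting the expected shift leaves a residual of 86.7 − (107) = -20.3 m north and -288.5 − (-263) = -25.5 m east.
Residual distance = √((-20.3)² + (-25.5)²) = 32.6 m.

33 m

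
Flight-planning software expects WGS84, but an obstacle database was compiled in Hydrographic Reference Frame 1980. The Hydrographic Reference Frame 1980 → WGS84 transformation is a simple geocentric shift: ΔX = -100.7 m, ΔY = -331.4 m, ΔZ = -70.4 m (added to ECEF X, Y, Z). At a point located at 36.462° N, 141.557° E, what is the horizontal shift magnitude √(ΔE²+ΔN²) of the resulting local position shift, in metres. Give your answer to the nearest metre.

At φ = 36.462°, λ = 141.557°: sin φ = 0.594290, cos φ = 0.804251, sin λ = 0.621736, cos λ = -0.783227.
ΔE = −sin λ·ΔX + cos λ·ΔY = −(0.621736)·(-100.7) + (-0.783227)·(-331.4) = 322.17 m.
ΔN = −sin φ cos λ·ΔX − sin φ sin λ·ΔY + cos φ·ΔZ = −(0.594290)(-0.783227)(-100.7) − (0.594290)(0.621736)(-331.4) + (0.804251)(-70.4) = 18.96 m.
Horizontal magnitude = √(ΔE² + ΔN²) = √(322.17² + 18.96²) = 322.73 m.

323 m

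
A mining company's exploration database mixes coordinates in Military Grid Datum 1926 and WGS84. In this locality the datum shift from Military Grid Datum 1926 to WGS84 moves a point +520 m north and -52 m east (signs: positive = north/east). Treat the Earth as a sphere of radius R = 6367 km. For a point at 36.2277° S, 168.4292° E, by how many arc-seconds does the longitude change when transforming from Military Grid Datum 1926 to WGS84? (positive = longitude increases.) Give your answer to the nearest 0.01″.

At latitude -36.2277°, cos φ = 0.806675.
One radian of longitude at latitude φ spans R cos φ, so Δλ = ΔE / (R cos φ) = -52.0 / (6367000 × 0.806675) = -1.0124e-05 rad = -2.088″.

Δλ = -2.09″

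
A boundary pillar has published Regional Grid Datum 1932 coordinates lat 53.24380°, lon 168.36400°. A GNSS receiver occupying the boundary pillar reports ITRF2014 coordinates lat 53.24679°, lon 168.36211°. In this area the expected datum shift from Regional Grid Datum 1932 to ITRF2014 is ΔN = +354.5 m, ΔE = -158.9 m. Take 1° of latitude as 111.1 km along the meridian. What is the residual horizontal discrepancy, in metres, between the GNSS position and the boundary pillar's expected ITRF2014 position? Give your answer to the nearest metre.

Observed coordinate differences: Δφ = +0.00299°, Δλ = -0.00189°.
Converting to metres (1° lat = 111100 m, cos φ = 0.598411): observed ΔN = 332.2 m, observed ΔE = -125.7 m.
Subtracting the expected shift leaves a residual of 332.2 − (354.5) = -22.3 m north and -125.7 − (-158.9) = 33.2 m east.
Residual distance = √((-22.3)² + 33.2²) = 40.0 m.

40 m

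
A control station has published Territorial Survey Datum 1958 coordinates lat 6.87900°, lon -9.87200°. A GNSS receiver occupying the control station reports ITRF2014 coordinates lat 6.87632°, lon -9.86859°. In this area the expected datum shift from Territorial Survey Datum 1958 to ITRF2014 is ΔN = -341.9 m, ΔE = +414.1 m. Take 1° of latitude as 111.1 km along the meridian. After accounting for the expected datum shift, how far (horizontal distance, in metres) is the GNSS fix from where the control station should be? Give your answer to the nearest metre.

Observed coordinate differences: Δφ = -0.00268°, Δλ = +0.00341°.
Converting to metres (1° lat = 111100 m, cos φ = 0.992801): observed ΔN = -297.7 m, observed ΔE = 376.1 m.
Subtracting the expected shift leaves a residual of -297.7 − (-341.9) = 44.2 m north and 376.1 − (414.1) = -38.0 m east.
Residual distance = √(44.2² + (-38.0)²) = 58.2 m.

58 m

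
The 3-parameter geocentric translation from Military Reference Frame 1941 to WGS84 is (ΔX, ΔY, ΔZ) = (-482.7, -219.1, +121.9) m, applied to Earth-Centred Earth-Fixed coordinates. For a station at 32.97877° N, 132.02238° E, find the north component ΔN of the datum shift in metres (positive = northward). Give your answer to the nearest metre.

At φ = 32.97877°, λ = 132.02238°: sin φ = 0.544328, cos φ = 0.838872, sin λ = 0.742883, cos λ = -0.669421.
ΔN = −sin φ cos λ·ΔX − sin φ sin λ·ΔY + cos φ·ΔZ = −(0.544328)(-0.669421)(-482.7) − (0.544328)(0.742883)(-219.1) + (0.838872)(121.9) = 14.97 m.

ΔN = 15 m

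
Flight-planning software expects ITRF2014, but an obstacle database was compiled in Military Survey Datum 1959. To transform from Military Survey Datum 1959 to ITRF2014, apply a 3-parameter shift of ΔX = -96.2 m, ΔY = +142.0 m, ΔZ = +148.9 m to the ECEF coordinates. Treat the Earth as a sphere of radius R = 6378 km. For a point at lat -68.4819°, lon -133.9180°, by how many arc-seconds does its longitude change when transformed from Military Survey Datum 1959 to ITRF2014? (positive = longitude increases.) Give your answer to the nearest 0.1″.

sin φ = -0.930302, cos φ = 0.366795, sin λ = -0.720333, cos λ = -0.693628.
East component: ΔE = −sin λ·ΔX + cos λ·ΔY = −(-0.720333)(-96.2) + (-0.693628)(142.0) = -167.79 m.
1° of latitude spans πR/180 = 111317 m; at latitude φ, 1° of longitude spans that × cos φ = 40830.6 m, so Δλ = -167.79 / 40830.6 × 3600 = -14.794″.

Δλ = -14.8″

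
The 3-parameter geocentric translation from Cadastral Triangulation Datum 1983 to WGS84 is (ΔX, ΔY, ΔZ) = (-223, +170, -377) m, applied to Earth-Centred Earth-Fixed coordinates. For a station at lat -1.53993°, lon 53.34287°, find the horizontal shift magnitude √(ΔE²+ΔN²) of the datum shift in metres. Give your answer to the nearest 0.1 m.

At φ = -1.53993°, λ = 53.34287°: sin φ = -0.026874, cos φ = 0.999639, sin λ = 0.802223, cos λ = 0.597025.
ΔE = −sin λ·ΔX + cos λ·ΔY = −(0.802223)·(-223) + (0.597025)·(170) = 280.39 m.
ΔN = −sin φ cos λ·ΔX − sin φ sin λ·ΔY + cos φ·ΔZ = −(-0.026874)(0.597025)(-223) − (-0.026874)(0.802223)(170) + (0.999639)(-377) = -376.78 m.
Horizontal magnitude = √(ΔE² + ΔN²) = √(280.39² + (-376.78)²) = 469.66 m.

469.7 m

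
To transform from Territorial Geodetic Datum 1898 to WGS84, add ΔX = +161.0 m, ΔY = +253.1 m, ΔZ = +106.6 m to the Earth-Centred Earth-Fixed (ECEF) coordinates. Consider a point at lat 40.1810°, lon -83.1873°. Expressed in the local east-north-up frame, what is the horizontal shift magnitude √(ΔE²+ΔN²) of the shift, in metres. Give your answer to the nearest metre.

299 m

At φ = 40.1810°, λ = -83.1873°: sin φ = 0.645204, cos φ = 0.764010, sin λ = -0.992939, cos λ = 0.118624.
ΔE = −sin λ·ΔX + cos λ·ΔY = −(-0.992939)·(161.0) + (0.118624)·(253.1) = 189.89 m.
ΔN = −sin φ cos λ·ΔX − sin φ sin λ·ΔY + cos φ·ΔZ = −(0.645204)(0.118624)(161.0) − (0.645204)(-0.992939)(253.1) + (0.764010)(106.6) = 231.27 m.
Horizontal magnitude = √(ΔE² + ΔN²) = √(189.89² + 231.27²) = 299.24 m.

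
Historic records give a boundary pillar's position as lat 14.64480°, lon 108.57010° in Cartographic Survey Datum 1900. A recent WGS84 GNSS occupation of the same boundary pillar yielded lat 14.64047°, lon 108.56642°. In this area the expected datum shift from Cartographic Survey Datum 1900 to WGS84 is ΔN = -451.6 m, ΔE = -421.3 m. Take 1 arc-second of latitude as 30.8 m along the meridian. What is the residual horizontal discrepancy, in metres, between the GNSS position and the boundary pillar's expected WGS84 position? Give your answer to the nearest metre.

39 m

Observed coordinate differences: Δφ = -0.00433°, Δλ = -0.00368°.
Converting to metres (1° lat = 110880 m, cos φ = 0.967512): observed ΔN = -480.1 m, observed ΔE = -394.8 m.
Subtracting the expected shift leaves a residual of -480.1 − (-451.6) = -28.5 m north and -394.8 − (-421.3) = 26.5 m east.
Residual distance = √((-28.5)² + 26.5²) = 38.9 m.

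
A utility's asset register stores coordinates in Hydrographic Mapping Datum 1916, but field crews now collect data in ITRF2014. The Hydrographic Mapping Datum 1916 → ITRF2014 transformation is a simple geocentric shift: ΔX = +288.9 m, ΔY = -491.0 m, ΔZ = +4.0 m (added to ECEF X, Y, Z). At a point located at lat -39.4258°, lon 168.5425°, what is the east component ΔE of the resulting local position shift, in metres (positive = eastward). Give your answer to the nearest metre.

The local east axis at (φ, λ) is (−sin λ, cos λ, 0), so ΔE = −sin(168.5425°)·288.9 + cos(168.5425°)·(-491.0) = 423.83 m.

ΔE = 424 m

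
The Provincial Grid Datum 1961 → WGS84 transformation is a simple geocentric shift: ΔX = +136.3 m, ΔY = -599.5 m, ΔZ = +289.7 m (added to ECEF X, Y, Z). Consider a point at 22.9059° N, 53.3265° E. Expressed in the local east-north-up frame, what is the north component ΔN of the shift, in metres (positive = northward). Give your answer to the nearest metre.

The local north axis is (−sin φ cos λ, −sin φ sin λ, cos φ), giving ΔN = -31.685 + 187.148 + 266.856 = 422.32 m.

ΔN = 422 m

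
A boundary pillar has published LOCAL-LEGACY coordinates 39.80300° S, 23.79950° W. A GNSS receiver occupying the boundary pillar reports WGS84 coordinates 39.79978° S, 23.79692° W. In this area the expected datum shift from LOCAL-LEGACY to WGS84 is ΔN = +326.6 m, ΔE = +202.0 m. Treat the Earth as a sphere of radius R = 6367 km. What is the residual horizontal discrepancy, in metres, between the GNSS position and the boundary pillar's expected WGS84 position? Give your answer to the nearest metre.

Observed coordinate differences: Δφ = +0.00322°, Δλ = +0.00258°.
Converting to metres (1° lat = 111125 m, cos φ = 0.768250): observed ΔN = 357.8 m, observed ΔE = 220.3 m.
Subtracting the expected shift leaves a residual of 357.8 − (326.6) = 31.2 m north and 220.3 − (202.0) = 18.3 m east.
Residual distance = √(31.2² + 18.3²) = 36.2 m.

36 m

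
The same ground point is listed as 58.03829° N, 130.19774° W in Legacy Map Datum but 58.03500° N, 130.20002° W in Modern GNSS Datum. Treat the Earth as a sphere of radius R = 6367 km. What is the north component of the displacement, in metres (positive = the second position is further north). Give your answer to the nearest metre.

ΔN = -366 m

Δφ = 58.03500° − 58.03829° = -0.00329°; Δλ = -130.20002° − -130.19774° = -0.00228°.
1° along a meridian = πR/180 = 111125 m.
ΔN = Δφ × 111125 = -365.6 m; ΔE = Δλ × 111125 × cos(58.03829°) = -0.00228 × 111125 × 0.529352 = -134.1 m.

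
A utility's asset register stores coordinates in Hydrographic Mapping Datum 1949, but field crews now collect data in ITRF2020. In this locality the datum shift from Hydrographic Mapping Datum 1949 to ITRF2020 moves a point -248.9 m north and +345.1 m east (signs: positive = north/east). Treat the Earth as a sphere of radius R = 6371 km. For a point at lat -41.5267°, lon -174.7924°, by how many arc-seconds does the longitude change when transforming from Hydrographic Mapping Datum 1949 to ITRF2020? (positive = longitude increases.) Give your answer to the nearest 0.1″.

At latitude -41.5267°, cos φ = 0.748647.
One radian of longitude at latitude φ spans R cos φ, so Δλ = ΔE / (R cos φ) = 345.1 / (6371000 × 0.748647) = 7.2354e-05 rad = 14.924″.

Δλ = 14.9″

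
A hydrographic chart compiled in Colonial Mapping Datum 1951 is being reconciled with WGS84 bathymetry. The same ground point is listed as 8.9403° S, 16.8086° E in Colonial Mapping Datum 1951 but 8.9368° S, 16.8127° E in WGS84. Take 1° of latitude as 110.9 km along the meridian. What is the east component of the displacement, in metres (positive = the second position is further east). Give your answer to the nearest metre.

Δφ = -8.9368° − -8.9403° = +0.0035°; Δλ = 16.8127° − 16.8086° = +0.0041°.
ΔN = Δφ × 110900 = 388.2 m; ΔE = Δλ × 110900 × cos(-8.9403°) = +0.0041 × 110900 × 0.987851 = 449.2 m.

ΔE = 449 m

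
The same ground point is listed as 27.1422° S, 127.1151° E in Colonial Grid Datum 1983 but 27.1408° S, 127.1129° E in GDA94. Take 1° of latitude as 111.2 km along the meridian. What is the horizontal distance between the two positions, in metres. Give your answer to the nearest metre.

Δφ = -27.1408° − -27.1422° = +0.0014°; Δλ = 127.1129° − 127.1151° = -0.0022°.
ΔN = Δφ × 111200 = 155.7 m; ΔE = Δλ × 111200 × cos(-27.1422°) = -0.0022 × 111200 × 0.889877 = -217.7 m.
Distance = √(ΔE² + ΔN²) = √((-217.7)² + 155.7²) = 267.6 m.

268 m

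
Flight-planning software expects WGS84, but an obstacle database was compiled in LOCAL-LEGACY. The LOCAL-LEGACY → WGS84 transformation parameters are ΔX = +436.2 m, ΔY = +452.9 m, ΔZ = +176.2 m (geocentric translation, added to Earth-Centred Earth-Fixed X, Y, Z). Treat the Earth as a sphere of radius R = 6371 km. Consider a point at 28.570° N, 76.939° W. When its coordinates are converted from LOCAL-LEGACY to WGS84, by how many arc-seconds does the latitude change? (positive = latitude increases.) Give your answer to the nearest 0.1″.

Δφ = 10.3″

sin φ = 0.478232, cos φ = 0.878233, sin λ = -0.974130, cos λ = 0.225988.
North component: ΔN = −sin φ cos λ·ΔX − sin φ sin λ·ΔY + cos φ·ΔZ = −(0.478232)(0.225988)(436.2) − (0.478232)(-0.974130)(452.9) + (0.878233)(176.2) = 318.59 m.
1° of latitude spans πR/180 = 111195 m, so Δφ = 318.59 / 111195 × 3600 = 10.315″.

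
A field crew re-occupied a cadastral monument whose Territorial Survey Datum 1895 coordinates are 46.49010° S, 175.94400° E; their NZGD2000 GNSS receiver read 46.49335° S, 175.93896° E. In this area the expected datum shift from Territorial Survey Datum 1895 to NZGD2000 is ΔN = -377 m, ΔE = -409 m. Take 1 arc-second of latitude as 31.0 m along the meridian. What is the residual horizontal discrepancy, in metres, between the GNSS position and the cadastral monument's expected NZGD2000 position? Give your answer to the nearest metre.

26 m

Observed coordinate differences: Δφ = -0.00325°, Δλ = -0.00504°.
Converting to metres (1° lat = 111600 m, cos φ = 0.688480): observed ΔN = -362.7 m, observed ΔE = -387.2 m.
Subtracting the expected shift leaves a residual of -362.7 − (-377) = 14.3 m north and -387.2 − (-409) = 21.8 m east.
Residual distance = √(14.3² + 21.8²) = 26.0 m.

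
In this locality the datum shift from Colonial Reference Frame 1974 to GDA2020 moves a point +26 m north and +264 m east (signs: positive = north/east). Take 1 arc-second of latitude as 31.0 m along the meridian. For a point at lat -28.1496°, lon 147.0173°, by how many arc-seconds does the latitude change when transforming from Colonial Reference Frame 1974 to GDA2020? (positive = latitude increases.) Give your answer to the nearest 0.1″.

Δφ = 0.8″

1″ of latitude = 31.00 m, so Δφ = 26.0 / 31.00 = 0.839″.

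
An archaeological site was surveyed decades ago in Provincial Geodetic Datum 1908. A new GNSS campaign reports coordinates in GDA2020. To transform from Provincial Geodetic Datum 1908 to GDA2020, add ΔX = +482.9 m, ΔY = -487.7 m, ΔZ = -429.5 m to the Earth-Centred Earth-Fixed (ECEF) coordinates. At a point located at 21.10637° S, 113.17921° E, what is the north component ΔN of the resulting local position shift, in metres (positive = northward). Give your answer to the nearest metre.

ΔN = -631 m

At φ = -21.10637°, λ = 113.17921°: sin φ = -0.360101, cos φ = 0.932914, sin λ = 0.919278, cos λ = -0.393608.
ΔN = −sin φ cos λ·ΔX − sin φ sin λ·ΔY + cos φ·ΔZ = −(-0.360101)(-0.393608)(482.9) − (-0.360101)(0.919278)(-487.7) + (0.932914)(-429.5) = -630.58 m.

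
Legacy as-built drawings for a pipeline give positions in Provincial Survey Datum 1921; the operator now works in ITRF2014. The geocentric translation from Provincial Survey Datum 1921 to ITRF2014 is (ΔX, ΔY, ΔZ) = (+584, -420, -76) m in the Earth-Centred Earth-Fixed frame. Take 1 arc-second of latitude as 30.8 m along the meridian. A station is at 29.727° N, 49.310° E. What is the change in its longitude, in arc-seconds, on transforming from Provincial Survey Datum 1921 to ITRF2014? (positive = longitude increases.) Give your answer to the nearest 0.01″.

Δλ = -26.79″

sin φ = 0.495868, cos φ = 0.868398, sin λ = 0.758248, cos λ = 0.651966.
East component: ΔE = −sin λ·ΔX + cos λ·ΔY = −(0.758248)(584) + (0.651966)(-420) = -716.64 m.
1° of latitude spans 3600 × 30.80 = 110880 m; at latitude φ, 1° of longitude spans that × cos φ = 96288.0 m, so Δλ = -716.64 / 96288.0 × 3600 = -26.794″.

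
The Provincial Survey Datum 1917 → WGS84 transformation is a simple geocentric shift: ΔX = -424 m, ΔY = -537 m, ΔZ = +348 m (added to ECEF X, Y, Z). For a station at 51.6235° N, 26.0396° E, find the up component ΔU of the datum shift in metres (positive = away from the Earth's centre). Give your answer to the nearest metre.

The local up (radial) axis is (cos φ cos λ, cos φ sin λ, sin φ), giving ΔU = -236.510 − 146.353 + 272.814 = -110.05 m.

ΔU = -110 m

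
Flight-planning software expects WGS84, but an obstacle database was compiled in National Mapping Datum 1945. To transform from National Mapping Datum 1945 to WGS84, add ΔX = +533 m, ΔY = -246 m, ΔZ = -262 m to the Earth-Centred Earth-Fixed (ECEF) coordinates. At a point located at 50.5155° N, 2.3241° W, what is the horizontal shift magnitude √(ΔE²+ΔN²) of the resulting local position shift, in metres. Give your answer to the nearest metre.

The local east axis at (φ, λ) is (−sin λ, cos λ, 0), so ΔE = −sin(-2.3241°)·533 + cos(-2.3241°)·(-246) = -224.18 m.
The local north axis is (−sin φ cos λ, −sin φ sin λ, cos φ), giving ΔN = -411.029 − 7.699 − 166.598 = -585.33 m.
Horizontal magnitude = √(ΔE² + ΔN²) = √((-224.18)² + (-585.33)²) = 626.79 m.

627 m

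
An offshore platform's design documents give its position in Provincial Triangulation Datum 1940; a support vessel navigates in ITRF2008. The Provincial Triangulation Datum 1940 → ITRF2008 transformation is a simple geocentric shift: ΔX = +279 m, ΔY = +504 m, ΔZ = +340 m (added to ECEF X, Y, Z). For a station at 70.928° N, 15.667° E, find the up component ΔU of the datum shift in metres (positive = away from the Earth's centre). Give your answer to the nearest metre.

At φ = 70.928°, λ = 15.667°: sin φ = 0.945109, cos φ = 0.326756, sin λ = 0.270046, cos λ = 0.962847.
ΔU = cos φ cos λ·ΔX + cos φ sin λ·ΔY + sin φ·ΔZ = (0.326756)(0.962847)(279) + (0.326756)(0.270046)(504) + (0.945109)(340) = 453.59 m.

ΔU = 454 m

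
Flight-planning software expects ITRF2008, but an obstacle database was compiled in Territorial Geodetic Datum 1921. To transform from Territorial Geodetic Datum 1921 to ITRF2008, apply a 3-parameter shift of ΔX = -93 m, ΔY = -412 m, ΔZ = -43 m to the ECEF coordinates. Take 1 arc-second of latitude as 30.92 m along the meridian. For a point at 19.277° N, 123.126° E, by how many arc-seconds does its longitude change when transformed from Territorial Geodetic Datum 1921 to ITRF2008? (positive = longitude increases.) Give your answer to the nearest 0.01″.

Δλ = 10.38″

sin φ = 0.330136, cos φ = 0.943934, sin λ = 0.837471, cos λ = -0.546482.
East component: ΔE = −sin λ·ΔX + cos λ·ΔY = −(0.837471)(-93) + (-0.546482)(-412) = 303.04 m.
1° of latitude spans 3600 × 30.92 = 111312 m; at latitude φ, 1° of longitude spans that × cos φ = 105071.1 m, so Δλ = 303.04 / 105071.1 × 3600 = 10.383″.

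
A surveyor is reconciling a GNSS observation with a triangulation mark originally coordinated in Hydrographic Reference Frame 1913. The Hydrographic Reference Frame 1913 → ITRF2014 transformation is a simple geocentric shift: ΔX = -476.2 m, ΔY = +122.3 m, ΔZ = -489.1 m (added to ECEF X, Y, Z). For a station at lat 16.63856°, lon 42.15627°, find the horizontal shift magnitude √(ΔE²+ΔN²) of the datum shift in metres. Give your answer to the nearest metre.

567 m

The local east axis at (φ, λ) is (−sin λ, cos λ, 0), so ΔE = −sin(42.15627°)·(-476.2) + cos(42.15627°)·122.3 = 410.27 m.
The local north axis is (−sin φ cos λ, −sin φ sin λ, cos φ), giving ΔN = 101.080 − 23.503 − 468.621 = -391.04 m.
Horizontal magnitude = √(ΔE² + ΔN²) = √(410.27² + (-391.04)²) = 566.78 m.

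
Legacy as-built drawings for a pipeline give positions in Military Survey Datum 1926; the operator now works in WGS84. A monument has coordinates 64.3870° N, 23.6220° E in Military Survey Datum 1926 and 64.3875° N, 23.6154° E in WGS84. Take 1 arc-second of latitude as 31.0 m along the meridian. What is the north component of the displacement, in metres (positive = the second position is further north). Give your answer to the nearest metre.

Δφ = 64.3875° − 64.3870° = +0.0005°; Δλ = 23.6154° − 23.6220° = -0.0066°.
1° of latitude = 3600 × 31.00 = 111600 m.
ΔN = Δφ × 111600 = 55.8 m; ΔE = Δλ × 111600 × cos(64.3870°) = -0.0066 × 111600 × 0.432290 = -318.4 m.

ΔN = 56 m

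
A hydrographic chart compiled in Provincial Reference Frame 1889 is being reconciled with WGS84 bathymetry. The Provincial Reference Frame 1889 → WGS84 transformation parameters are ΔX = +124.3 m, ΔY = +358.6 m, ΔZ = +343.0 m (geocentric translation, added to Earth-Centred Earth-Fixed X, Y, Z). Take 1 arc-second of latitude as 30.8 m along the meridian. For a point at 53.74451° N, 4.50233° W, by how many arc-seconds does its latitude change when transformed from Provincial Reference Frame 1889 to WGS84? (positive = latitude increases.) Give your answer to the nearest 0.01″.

sin φ = 0.806388, cos φ = 0.591387, sin λ = -0.078500, cos λ = 0.996914.
North component: ΔN = −sin φ cos λ·ΔX − sin φ sin λ·ΔY + cos φ·ΔZ = −(0.806388)(0.996914)(124.3) − (0.806388)(-0.078500)(358.6) + (0.591387)(343.0) = 125.62 m.
1° of latitude spans 3600 × 30.80 = 110880 m, so Δφ = 125.62 / 110880 × 3600 = 4.079″.

Δφ = 4.08″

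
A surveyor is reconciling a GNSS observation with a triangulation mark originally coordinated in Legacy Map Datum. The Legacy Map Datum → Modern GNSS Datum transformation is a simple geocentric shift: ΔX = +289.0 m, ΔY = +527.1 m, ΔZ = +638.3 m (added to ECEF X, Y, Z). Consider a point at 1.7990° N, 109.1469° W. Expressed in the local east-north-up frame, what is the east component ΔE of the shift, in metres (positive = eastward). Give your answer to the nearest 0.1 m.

The local east axis at (φ, λ) is (−sin λ, cos λ, 0), so ΔE = −sin(-109.1469°)·289.0 + cos(-109.1469°)·527.1 = 100.13 m.

ΔE = 100.1 m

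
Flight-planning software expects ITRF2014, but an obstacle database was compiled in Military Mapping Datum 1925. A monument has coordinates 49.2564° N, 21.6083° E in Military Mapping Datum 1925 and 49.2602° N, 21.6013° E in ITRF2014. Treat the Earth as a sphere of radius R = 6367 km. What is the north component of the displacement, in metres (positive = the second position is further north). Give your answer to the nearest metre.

Δφ = 49.2602° − 49.2564° = +0.0038°; Δλ = 21.6013° − 21.6083° = -0.0070°.
1° along a meridian = πR/180 = 111125 m.
ΔN = Δφ × 111125 = 422.3 m; ΔE = Δλ × 111125 × cos(49.2564°) = -0.0070 × 111125 × 0.652675 = -507.7 m.

ΔN = 422 m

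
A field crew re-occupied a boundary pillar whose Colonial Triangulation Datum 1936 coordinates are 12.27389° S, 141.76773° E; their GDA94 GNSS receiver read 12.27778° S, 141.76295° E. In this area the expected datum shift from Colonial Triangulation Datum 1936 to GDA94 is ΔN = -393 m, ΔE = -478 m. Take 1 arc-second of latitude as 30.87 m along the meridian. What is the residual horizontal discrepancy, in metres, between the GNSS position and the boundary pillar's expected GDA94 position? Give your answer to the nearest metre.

57 m

Observed coordinate differences: Δφ = -0.00389°, Δλ = -0.00478°.
Converting to metres (1° lat = 111132 m, cos φ = 0.977143): observed ΔN = -432.3 m, observed ΔE = -519.1 m.
Subtracting the expected shift leaves a residual of -432.3 − (-393) = -39.3 m north and -519.1 − (-478) = -41.1 m east.
Residual distance = √((-39.3)² + (-41.1)²) = 56.8 m.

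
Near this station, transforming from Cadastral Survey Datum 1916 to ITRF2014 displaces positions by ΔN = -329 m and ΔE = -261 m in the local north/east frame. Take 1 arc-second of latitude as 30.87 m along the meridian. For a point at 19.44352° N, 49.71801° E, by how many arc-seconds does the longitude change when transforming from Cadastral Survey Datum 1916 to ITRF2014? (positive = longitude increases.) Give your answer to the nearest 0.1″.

At latitude 19.44352°, cos φ = 0.942970.
1″ of longitude at this latitude = 30.87 × cos φ = 29.1095 m, so Δλ = -261.0 / 29.1095 = -8.966″.

Δλ = -9.0″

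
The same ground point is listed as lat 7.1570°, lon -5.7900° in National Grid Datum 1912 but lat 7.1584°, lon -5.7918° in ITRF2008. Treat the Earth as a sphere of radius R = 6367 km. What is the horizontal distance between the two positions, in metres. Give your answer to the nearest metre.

252 m

Δφ = 7.1584° − 7.1570° = +0.0014°; Δλ = -5.7918° − -5.7900° = -0.0018°.
1° along a meridian = πR/180 = 111125 m.
ΔN = Δφ × 111125 = 155.6 m; ΔE = Δλ × 111125 × cos(7.1570°) = -0.0018 × 111125 × 0.992208 = -198.5 m.
Distance = √(ΔE² + ΔN²) = √((-198.5)² + 155.6²) = 252.2 m.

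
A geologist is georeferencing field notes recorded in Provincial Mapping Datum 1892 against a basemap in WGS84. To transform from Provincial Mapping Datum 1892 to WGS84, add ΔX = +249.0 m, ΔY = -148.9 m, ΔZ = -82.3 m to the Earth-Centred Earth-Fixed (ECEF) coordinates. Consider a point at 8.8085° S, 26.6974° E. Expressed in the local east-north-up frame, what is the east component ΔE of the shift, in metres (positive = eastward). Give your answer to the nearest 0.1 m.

ΔE = -244.9 m

The local east axis at (φ, λ) is (−sin λ, cos λ, 0), so ΔE = −sin(26.6974°)·249.0 + cos(26.6974°)·(-148.9) = -244.90 m.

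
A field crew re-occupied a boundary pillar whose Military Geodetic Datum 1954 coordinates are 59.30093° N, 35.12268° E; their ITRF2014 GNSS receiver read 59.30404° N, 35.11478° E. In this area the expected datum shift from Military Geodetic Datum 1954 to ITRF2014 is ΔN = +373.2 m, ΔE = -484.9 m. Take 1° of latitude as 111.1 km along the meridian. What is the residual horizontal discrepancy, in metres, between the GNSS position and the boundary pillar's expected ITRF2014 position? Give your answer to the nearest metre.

Observed coordinate differences: Δφ = +0.00311°, Δλ = -0.00790°.
Converting to metres (1° lat = 111100 m, cos φ = 0.510529): observed ΔN = 345.5 m, observed ΔE = -448.1 m.
Subtracting the expected shift leaves a residual of 345.5 − (373.2) = -27.7 m north and -448.1 − (-484.9) = 36.8 m east.
Residual distance = √((-27.7)² + 36.8²) = 46.1 m.

46 m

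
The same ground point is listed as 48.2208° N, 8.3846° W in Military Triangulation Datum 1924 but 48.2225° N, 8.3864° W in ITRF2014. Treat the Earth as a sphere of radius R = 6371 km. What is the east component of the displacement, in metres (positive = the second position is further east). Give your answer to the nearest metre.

Δφ = 48.2225° − 48.2208° = +0.0017°; Δλ = -8.3864° − -8.3846° = -0.0018°.
1° along a meridian = πR/180 = 111195 m.
ΔN = Δφ × 111195 = 189.0 m; ΔE = Δλ × 111195 × cos(48.2208°) = -0.0018 × 111195 × 0.666262 = -133.4 m.

ΔE = -133 m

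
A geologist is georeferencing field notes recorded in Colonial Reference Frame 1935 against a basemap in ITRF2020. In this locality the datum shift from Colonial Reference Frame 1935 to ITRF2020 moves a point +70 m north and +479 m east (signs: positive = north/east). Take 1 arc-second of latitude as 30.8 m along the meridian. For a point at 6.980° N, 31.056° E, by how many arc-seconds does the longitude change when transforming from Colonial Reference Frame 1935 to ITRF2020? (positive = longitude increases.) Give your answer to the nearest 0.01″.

At latitude 6.980°, cos φ = 0.992589.
1″ of longitude at this latitude = 30.80 × cos φ = 30.5717 m, so Δλ = 479.0 / 30.5717 = 15.668″.

Δλ = 15.67″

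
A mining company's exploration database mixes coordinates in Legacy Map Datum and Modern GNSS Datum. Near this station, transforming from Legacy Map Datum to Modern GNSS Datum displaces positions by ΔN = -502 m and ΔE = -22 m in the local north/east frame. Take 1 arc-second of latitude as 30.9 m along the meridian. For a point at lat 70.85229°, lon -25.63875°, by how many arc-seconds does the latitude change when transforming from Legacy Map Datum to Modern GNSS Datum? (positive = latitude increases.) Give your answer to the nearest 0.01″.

1″ of latitude = 30.90 m, so Δφ = -502.0 / 30.90 = -16.246″.

Δφ = -16.25″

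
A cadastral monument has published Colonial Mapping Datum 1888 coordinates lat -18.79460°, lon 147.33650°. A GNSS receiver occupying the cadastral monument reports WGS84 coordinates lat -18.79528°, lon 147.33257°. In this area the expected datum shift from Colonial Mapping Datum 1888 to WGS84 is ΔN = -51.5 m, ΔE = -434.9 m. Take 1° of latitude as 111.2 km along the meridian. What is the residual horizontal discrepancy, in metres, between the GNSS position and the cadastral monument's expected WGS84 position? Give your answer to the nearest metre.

32 m

Observed coordinate differences: Δφ = -0.00068°, Δλ = -0.00393°.
Converting to metres (1° lat = 111200 m, cos φ = 0.946680): observed ΔN = -75.6 m, observed ΔE = -413.7 m.
Subtracting the expected shift leaves a residual of -75.6 − (-51.5) = -24.1 m north and -413.7 − (-434.9) = 21.2 m east.
Residual distance = √((-24.1)² + 21.2²) = 32.1 m.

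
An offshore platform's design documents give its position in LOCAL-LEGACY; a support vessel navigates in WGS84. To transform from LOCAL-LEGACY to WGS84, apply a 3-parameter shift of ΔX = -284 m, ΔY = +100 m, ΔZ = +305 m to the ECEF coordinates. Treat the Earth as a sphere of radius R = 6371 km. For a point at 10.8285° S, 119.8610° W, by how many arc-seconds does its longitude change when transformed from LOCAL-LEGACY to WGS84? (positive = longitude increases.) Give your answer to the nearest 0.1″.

sin φ = -0.187870, cos φ = 0.982194, sin λ = -0.867236, cos λ = -0.497898.
East component: ΔE = −sin λ·ΔX + cos λ·ΔY = −(-0.867236)(-284) + (-0.497898)(100) = -296.08 m.
1° of latitude spans πR/180 = 111195 m; at latitude φ, 1° of longitude spans that × cos φ = 109215.0 m, so Δλ = -296.08 / 109215.0 × 3600 = -9.760″.

Δλ = -9.8″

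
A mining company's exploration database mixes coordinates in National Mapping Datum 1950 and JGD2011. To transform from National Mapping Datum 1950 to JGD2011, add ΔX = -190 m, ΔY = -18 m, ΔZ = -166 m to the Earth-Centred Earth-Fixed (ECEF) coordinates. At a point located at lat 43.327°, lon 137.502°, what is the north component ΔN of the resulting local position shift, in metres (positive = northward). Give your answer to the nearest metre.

ΔN = -209 m

The local north axis is (−sin φ cos λ, −sin φ sin λ, cos φ), giving ΔN = -96.122 + 8.344 − 120.757 = -208.54 m.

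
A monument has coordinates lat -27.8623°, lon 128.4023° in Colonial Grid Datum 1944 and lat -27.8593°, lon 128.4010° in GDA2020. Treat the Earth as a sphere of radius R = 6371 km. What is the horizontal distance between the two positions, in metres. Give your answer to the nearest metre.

Δφ = -27.8593° − -27.8623° = +0.0030°; Δλ = 128.4010° − 128.4023° = -0.0013°.
1° along a meridian = πR/180 = 111195 m.
ΔN = Δφ × 111195 = 333.6 m; ΔE = Δλ × 111195 × cos(-27.8623°) = -0.0013 × 111195 × 0.884073 = -127.8 m.
Distance = √(ΔE² + ΔN²) = √((-127.8)² + 333.6²) = 357.2 m.

357 m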